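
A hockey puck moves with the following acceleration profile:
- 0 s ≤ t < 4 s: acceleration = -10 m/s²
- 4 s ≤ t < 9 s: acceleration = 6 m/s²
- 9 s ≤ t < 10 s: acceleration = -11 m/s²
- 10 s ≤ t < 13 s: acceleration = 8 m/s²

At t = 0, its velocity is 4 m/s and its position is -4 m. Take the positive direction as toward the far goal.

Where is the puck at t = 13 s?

On each constant-a segment, Δv = aΔt and Δx = v₀Δt + ½aΔt²; chain segment to segment.
0–4 s: v starts 4 m/s; Δx = 4·4 + ½·-10·4² = -64 m; v ends -36 m/s.
4–9 s: v starts -36 m/s; Δx = -36·5 + ½·6·5² = -105 m; v ends -6 m/s.
9–10 s: v starts -6 m/s; Δx = -6·1 + ½·-11·1² = -11.5 m; v ends -17 m/s.
10–13 s: v starts -17 m/s; Δx = -17·3 + ½·8·3² = -15 m; v ends 7 m/s.
x(13) = -4 + Σ Δx = -199.5 m.

-199.5 m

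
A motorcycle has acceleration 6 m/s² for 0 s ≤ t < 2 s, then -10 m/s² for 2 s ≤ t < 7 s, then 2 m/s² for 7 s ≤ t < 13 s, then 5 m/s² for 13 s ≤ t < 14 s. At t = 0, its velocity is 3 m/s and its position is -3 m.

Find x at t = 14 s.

-229.5 m

On each constant-a segment, Δv = aΔt and Δx = v₀Δt + ½aΔt²; chain segment to segment.
0–2 s: v starts 3 m/s; Δx = 3·2 + ½·6·2² = 18 m; v ends 15 m/s.
2–7 s: v starts 15 m/s; Δx = 15·5 + ½·-10·5² = -50 m; v ends -35 m/s.
7–13 s: v starts -35 m/s; Δx = -35·6 + ½·2·6² = -174 m; v ends -23 m/s.
13–14 s: v starts -23 m/s; Δx = -23·1 + ½·5·1² = -20.5 m; v ends -18 m/s.
x(14) = -3 + Σ Δx = -229.5 m.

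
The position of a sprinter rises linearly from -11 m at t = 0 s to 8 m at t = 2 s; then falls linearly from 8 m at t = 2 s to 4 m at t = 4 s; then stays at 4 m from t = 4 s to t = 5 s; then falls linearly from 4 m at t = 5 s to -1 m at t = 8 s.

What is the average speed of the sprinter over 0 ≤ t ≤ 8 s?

Average speed = (total path length)/(elapsed time); on a piecewise-linear x-t graph the path length is Σ|Δx|.
0–2 s: |Δx| = |8 − -11| = 19 m
2–4 s: |Δx| = |4 − 8| = 4 m
4–5 s: |Δx| = |4 − 4| = 0 m
5–8 s: |Δx| = |-1 − 4| = 5 m
Total path = 28 m; average speed = 28/8 = 3.5 m/s.

3.5 m/s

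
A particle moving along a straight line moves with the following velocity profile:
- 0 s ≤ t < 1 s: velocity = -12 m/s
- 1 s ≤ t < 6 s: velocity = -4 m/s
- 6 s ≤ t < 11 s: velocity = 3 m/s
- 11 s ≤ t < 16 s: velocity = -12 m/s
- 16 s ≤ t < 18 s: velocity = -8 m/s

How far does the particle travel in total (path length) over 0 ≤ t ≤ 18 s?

Total distance travelled is ∫|v| dt — sum the magnitudes of each area piece.
0–1 s: |-12| × 1 = 12 m
1–6 s: |-4| × 5 = 20 m
6–11 s: |3| × 5 = 15 m
11–16 s: |-12| × 5 = 60 m
16–18 s: |-8| × 2 = 16 m
Total distance = 123 m

123 m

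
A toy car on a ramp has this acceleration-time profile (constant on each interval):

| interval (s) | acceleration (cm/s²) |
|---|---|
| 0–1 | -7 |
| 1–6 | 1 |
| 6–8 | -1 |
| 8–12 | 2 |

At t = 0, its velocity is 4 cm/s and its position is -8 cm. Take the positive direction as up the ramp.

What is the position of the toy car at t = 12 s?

8 cm

On each constant-a segment, Δv = aΔt and Δx = v₀Δt + ½aΔt²; chain segment to segment.
0–1 s: v starts 4 cm/s; Δx = 4·1 + ½·-7·1² = 0.5 cm; v ends -3 cm/s.
1–6 s: v starts -3 cm/s; Δx = -3·5 + ½·1·5² = -2.5 cm; v ends 2 cm/s.
6–8 s: v starts 2 cm/s; Δx = 2·2 + ½·-1·2² = 2 cm; v ends 0 cm/s.
8–12 s: v starts 0 cm/s; Δx = 0·4 + ½·2·4² = 16 cm; v ends 8 cm/s.
x(12) = -8 + Σ Δx = 8 cm.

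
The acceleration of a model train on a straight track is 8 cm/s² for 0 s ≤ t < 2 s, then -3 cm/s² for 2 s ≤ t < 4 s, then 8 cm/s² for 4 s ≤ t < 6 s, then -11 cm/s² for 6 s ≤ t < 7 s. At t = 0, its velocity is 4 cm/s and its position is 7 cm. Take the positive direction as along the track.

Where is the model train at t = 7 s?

133.5 cm

On each constant-a segment, Δv = aΔt and Δx = v₀Δt + ½aΔt²; chain segment to segment.
0–2 s: v starts 4 cm/s; Δx = 4·2 + ½·8·2² = 24 cm; v ends 20 cm/s.
2–4 s: v starts 20 cm/s; Δx = 20·2 + ½·-3·2² = 34 cm; v ends 14 cm/s.
4–6 s: v starts 14 cm/s; Δx = 14·2 + ½·8·2² = 44 cm; v ends 30 cm/s.
6–7 s: v starts 30 cm/s; Δx = 30·1 + ½·-11·1² = 24.5 cm; v ends 19 cm/s.
x(7) = 7 + Σ Δx = 133.5 cm.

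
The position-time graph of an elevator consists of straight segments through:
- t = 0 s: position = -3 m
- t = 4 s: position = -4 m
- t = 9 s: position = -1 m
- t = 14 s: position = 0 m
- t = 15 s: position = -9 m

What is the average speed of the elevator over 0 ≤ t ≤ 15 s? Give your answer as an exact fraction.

14/15 m/s

Average speed = (total path length)/(elapsed time); on a piecewise-linear x-t graph the path length is Σ|Δx|.
0–4 s: |Δx| = |-4 − -3| = 1 m
4–9 s: |Δx| = |-1 − -4| = 3 m
9–14 s: |Δx| = |0 − -1| = 1 m
14–15 s: |Δx| = |-9 − 0| = 9 m
Total path = 14 m; average speed = 14/15 = 14/15 m/s.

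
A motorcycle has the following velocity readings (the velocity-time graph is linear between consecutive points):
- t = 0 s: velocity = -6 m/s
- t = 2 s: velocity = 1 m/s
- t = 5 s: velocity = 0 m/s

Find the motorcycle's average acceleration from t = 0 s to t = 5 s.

1.2 m/s²

Average acceleration = Δv/Δt = (0 − -6)/(5 − 0) = 1.2 m/s².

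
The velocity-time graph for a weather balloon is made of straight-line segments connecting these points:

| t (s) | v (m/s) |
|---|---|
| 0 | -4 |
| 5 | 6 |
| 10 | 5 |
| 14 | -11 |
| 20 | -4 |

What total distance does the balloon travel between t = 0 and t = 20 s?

Total distance travelled is ∫|v| dt — sum the magnitudes of each area piece.
0–5 s: v = 0 at t = 2 s; triangle areas 4 + 9 = 13 m
5–10 s: |½(6 + 5)(5)| = 27.5 m
10–14 s: v = 0 at t = 11.25 s; triangle areas 3.125 + 15.125 = 18.25 m
14–20 s: |½(-11 + -4)(6)| = 45 m
Total distance = 103.75 m

103.75 m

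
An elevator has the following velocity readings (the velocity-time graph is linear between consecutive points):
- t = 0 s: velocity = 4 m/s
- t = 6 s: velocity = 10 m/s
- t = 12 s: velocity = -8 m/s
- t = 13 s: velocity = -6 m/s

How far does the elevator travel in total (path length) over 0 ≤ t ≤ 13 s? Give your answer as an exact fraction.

Distance (not displacement) is the total path length: add the absolute areas under v-t.
0–6 s: |½(4 + 10)(6)| = 42 m
6–12 s: v = 0 at t = 28/3 s; triangle areas 50/3 + 32/3 = 82/3 m
12–13 s: |½(-8 + -6)(1)| = 7 m
Total distance = 229/3 m

229/3 m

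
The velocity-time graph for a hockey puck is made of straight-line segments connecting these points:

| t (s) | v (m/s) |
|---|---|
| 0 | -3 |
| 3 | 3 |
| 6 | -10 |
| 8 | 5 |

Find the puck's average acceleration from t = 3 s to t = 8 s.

Average acceleration = Δv/Δt = (5 − 3)/(8 − 3) = 0.4 m/s².

0.4 m/s²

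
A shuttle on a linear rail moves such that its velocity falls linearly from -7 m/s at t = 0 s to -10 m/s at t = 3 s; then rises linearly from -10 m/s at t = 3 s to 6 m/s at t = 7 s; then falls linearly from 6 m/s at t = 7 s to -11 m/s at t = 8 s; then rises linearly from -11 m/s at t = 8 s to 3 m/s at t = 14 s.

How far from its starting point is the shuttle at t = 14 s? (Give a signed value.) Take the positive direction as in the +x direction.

-60 m

Net displacement equals the area under the velocity-time graph (areas below the axis count negative).
0–3 s: ½(-7 + -10)(3) = -25.5 m
3–7 s: ½(-10 + 6)(4) = -8 m
7–8 s: ½(6 + -11)(1) = -2.5 m
8–14 s: ½(-11 + 3)(6) = -24 m
Net displacement = -60 m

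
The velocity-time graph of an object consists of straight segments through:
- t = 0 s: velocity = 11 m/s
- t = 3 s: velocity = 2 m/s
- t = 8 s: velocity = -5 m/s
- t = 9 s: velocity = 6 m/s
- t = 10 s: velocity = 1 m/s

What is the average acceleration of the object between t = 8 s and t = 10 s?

3 m/s²

Average acceleration = Δv/Δt = (1 − -5)/(10 − 8) = 3 m/s².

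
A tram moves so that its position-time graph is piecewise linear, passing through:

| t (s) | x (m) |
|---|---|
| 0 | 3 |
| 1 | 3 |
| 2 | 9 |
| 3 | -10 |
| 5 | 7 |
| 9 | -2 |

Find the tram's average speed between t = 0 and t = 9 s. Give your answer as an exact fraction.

17/3 m/s

Average speed = (total path length)/(elapsed time); on a piecewise-linear x-t graph the path length is Σ|Δx|.
0–1 s: |Δx| = |3 − 3| = 0 m
1–2 s: |Δx| = |9 − 3| = 6 m
2–3 s: |Δx| = |-10 − 9| = 19 m
3–5 s: |Δx| = |7 − -10| = 17 m
5–9 s: |Δx| = |-2 − 7| = 9 m
Total path = 51 m; average speed = 51/9 = 17/3 m/s.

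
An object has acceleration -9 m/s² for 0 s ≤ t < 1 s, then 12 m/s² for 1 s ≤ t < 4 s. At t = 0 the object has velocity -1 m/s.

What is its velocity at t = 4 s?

26 m/s

Δv equals the area under the a-t graph; then v = v₀ + Δv.
0–1 s: -9 × 1 = -9 m/s
1–4 s: 12 × 3 = 36 m/s
Δv = 27 m/s, so v(4) = -1 + (27) = 26 m/s.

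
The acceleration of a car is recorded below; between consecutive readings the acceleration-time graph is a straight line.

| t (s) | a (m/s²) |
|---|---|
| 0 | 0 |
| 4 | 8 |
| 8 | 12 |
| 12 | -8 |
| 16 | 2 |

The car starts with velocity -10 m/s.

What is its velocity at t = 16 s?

Δv equals the area under the a-t graph; then v = v₀ + Δv.
0–4 s: ½(0 + 8)(4) = 16 m/s
4–8 s: ½(8 + 12)(4) = 40 m/s
8–12 s: ½(12 + -8)(4) = 8 m/s
12–16 s: ½(-8 + 2)(4) = -12 m/s
Δv = 52 m/s, so v(16) = -10 + (52) = 42 m/s.

42 m/s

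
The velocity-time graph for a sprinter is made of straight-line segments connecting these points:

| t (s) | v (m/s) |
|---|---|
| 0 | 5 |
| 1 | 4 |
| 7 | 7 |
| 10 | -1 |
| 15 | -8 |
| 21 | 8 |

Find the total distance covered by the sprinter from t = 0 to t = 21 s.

93.375 m

Total distance travelled is ∫|v| dt — sum the magnitudes of each area piece.
0–1 s: |½(5 + 4)(1)| = 4.5 m
1–7 s: |½(4 + 7)(6)| = 33 m
7–10 s: v = 0 at t = 9.625 s; triangle areas 9.1875 + 0.1875 = 9.375 m
10–15 s: |½(-1 + -8)(5)| = 22.5 m
15–21 s: v = 0 at t = 18 s; triangle areas 12 + 12 = 24 m
Total distance = 93.375 m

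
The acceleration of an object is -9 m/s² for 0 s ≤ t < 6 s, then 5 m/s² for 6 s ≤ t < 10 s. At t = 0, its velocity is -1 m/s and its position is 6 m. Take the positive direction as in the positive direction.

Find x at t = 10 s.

-342 m

On each constant-a segment, Δv = aΔt and Δx = v₀Δt + ½aΔt²; chain segment to segment.
0–6 s: v starts -1 m/s; Δx = -1·6 + ½·-9·6² = -168 m; v ends -55 m/s.
6–10 s: v starts -55 m/s; Δx = -55·4 + ½·5·4² = -180 m; v ends -35 m/s.
x(10) = 6 + Σ Δx = -342 m.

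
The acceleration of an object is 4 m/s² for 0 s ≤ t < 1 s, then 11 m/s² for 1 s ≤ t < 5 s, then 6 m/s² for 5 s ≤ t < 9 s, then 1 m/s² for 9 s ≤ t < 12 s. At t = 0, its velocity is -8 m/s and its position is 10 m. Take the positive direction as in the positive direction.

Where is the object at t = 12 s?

480.5 m

On each constant-a segment, Δv = aΔt and Δx = v₀Δt + ½aΔt²; chain segment to segment.
0–1 s: v starts -8 m/s; Δx = -8·1 + ½·4·1² = -6 m; v ends -4 m/s.
1–5 s: v starts -4 m/s; Δx = -4·4 + ½·11·4² = 72 m; v ends 40 m/s.
5–9 s: v starts 40 m/s; Δx = 40·4 + ½·6·4² = 208 m; v ends 64 m/s.
9–12 s: v starts 64 m/s; Δx = 64·3 + ½·1·3² = 196.5 m; v ends 67 m/s.
x(12) = 10 + Σ Δx = 480.5 m.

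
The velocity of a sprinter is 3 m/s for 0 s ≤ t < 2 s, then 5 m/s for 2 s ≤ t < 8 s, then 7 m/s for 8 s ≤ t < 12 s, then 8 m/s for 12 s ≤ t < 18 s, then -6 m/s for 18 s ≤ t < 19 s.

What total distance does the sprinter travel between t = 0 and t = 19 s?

118 m

Distance (not displacement) is the total path length: add the absolute areas under v-t.
0–2 s: |3| × 2 = 6 m
2–8 s: |5| × 6 = 30 m
8–12 s: |7| × 4 = 28 m
12–18 s: |8| × 6 = 48 m
18–19 s: |-6| × 1 = 6 m
Total distance = 118 m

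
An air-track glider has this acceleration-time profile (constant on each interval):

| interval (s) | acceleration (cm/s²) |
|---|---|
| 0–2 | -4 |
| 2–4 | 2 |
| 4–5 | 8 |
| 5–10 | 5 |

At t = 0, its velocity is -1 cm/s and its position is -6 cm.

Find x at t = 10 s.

46.5 cm

On each constant-a segment, Δv = aΔt and Δx = v₀Δt + ½aΔt²; chain segment to segment.
0–2 s: v starts -1 cm/s; Δx = -1·2 + ½·-4·2² = -10 cm; v ends -9 cm/s.
2–4 s: v starts -9 cm/s; Δx = -9·2 + ½·2·2² = -14 cm; v ends -5 cm/s.
4–5 s: v starts -5 cm/s; Δx = -5·1 + ½·8·1² = -1 cm; v ends 3 cm/s.
5–10 s: v starts 3 cm/s; Δx = 3·5 + ½·5·5² = 77.5 cm; v ends 28 cm/s.
x(10) = -6 + Σ Δx = 46.5 cm.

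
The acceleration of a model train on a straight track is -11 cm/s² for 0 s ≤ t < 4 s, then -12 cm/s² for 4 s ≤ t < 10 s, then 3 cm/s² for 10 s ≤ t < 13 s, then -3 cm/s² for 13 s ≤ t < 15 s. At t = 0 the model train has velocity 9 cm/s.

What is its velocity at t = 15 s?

Δv equals the area under the a-t graph; then v = v₀ + Δv.
0–4 s: -11 × 4 = -44 cm/s
4–10 s: -12 × 6 = -72 cm/s
10–13 s: 3 × 3 = 9 cm/s
13–15 s: -3 × 2 = -6 cm/s
Δv = -113 cm/s, so v(15) = 9 + (-113) = -104 cm/s.

-104 cm/s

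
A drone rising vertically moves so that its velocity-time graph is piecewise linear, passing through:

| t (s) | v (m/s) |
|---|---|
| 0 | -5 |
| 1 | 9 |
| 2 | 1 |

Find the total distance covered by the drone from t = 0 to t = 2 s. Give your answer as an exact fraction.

Distance (not displacement) is the total path length: add the absolute areas under v-t.
0–1 s: v = 0 at t = 5/14 s; triangle areas 25/28 + 81/28 = 53/14 m
1–2 s: |½(9 + 1)(1)| = 5 m
Total distance = 123/14 m

123/14 m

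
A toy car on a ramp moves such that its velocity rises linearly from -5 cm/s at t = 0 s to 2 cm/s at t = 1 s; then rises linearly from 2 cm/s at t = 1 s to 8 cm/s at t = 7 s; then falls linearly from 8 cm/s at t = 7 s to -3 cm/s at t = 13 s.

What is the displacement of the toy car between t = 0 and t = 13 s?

43.5 cm

Net displacement equals the area under the velocity-time graph (areas below the axis count negative).
0–1 s: ½(-5 + 2)(1) = -1.5 cm
1–7 s: ½(2 + 8)(6) = 30 cm
7–13 s: ½(8 + -3)(6) = 15 cm
Net displacement = 43.5 cm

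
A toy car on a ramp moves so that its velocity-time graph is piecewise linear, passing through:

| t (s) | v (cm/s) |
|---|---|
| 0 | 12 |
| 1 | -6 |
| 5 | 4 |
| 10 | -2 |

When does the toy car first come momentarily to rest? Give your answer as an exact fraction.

v changes sign on 0–1 s (from 12 to -6); the graph is linear there, so v = 0 at t = 0 + (-12)·(1 − 0)/(-6 − 12) = 2/3 s.

t = 2/3 s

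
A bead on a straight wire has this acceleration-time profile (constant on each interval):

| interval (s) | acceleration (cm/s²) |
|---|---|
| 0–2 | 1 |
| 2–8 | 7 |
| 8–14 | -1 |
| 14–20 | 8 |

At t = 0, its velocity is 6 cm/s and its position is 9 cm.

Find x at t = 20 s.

887 cm

On each constant-a segment, Δv = aΔt and Δx = v₀Δt + ½aΔt²; chain segment to segment.
0–2 s: v starts 6 cm/s; Δx = 6·2 + ½·1·2² = 14 cm; v ends 8 cm/s.
2–8 s: v starts 8 cm/s; Δx = 8·6 + ½·7·6² = 174 cm; v ends 50 cm/s.
8–14 s: v starts 50 cm/s; Δx = 50·6 + ½·-1·6² = 282 cm; v ends 44 cm/s.
14–20 s: v starts 44 cm/s; Δx = 44·6 + ½·8·6² = 408 cm; v ends 92 cm/s.
x(20) = 9 + Σ Δx = 887 cm.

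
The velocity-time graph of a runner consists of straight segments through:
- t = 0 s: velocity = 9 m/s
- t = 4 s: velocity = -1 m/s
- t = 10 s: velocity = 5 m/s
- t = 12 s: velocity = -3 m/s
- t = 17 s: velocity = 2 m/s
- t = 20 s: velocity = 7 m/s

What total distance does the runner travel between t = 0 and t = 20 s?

Total distance travelled is ∫|v| dt — sum the magnitudes of each area piece.
0–4 s: v = 0 at t = 3.6 s; triangle areas 16.2 + 0.2 = 16.4 m
4–10 s: v = 0 at t = 5 s; triangle areas 0.5 + 12.5 = 13 m
10–12 s: v = 0 at t = 11.25 s; triangle areas 3.125 + 1.125 = 4.25 m
12–17 s: v = 0 at t = 15 s; triangle areas 4.5 + 2 = 6.5 m
17–20 s: |½(2 + 7)(3)| = 13.5 m
Total distance = 53.65 m

53.65 m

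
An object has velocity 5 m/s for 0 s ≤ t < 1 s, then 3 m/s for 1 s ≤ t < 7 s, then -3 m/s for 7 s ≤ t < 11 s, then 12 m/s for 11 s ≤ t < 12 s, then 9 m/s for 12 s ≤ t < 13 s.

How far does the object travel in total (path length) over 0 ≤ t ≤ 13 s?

Total distance travelled is ∫|v| dt — sum the magnitudes of each area piece.
0–1 s: |5| × 1 = 5 m
1–7 s: |3| × 6 = 18 m
7–11 s: |-3| × 4 = 12 m
11–12 s: |12| × 1 = 12 m
12–13 s: |9| × 1 = 9 m
Total distance = 56 m

56 m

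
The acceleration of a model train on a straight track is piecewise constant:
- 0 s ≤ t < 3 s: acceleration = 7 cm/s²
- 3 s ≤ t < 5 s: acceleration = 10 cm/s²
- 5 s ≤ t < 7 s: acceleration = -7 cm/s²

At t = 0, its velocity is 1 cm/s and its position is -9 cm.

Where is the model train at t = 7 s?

159.5 cm

On each constant-a segment, Δv = aΔt and Δx = v₀Δt + ½aΔt²; chain segment to segment.
0–3 s: v starts 1 cm/s; Δx = 1·3 + ½·7·3² = 34.5 cm; v ends 22 cm/s.
3–5 s: v starts 22 cm/s; Δx = 22·2 + ½·10·2² = 64 cm; v ends 42 cm/s.
5–7 s: v starts 42 cm/s; Δx = 42·2 + ½·-7·2² = 70 cm; v ends 28 cm/s.
x(7) = -9 + Σ Δx = 159.5 cm.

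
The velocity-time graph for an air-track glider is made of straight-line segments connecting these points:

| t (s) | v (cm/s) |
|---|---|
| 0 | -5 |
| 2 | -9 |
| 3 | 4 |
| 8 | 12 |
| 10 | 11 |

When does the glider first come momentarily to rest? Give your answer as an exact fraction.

v changes sign on 2–3 s (from -9 to 4); the graph is linear there, so v = 0 at t = 2 + (9)·(3 − 2)/(4 − -9) = 35/13 s.

t = 35/13 s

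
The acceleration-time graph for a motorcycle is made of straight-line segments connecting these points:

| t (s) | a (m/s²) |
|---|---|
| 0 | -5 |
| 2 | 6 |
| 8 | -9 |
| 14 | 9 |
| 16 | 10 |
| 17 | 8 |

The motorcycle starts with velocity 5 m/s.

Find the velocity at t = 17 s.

25 m/s

Δv equals the area under the a-t graph; then v = v₀ + Δv.
0–2 s: ½(-5 + 6)(2) = 1 m/s
2–8 s: ½(6 + -9)(6) = -9 m/s
8–14 s: ½(-9 + 9)(6) = 0 m/s
14–16 s: ½(9 + 10)(2) = 19 m/s
16–17 s: ½(10 + 8)(1) = 9 m/s
Δv = 20 m/s, so v(17) = 5 + (20) = 25 m/s.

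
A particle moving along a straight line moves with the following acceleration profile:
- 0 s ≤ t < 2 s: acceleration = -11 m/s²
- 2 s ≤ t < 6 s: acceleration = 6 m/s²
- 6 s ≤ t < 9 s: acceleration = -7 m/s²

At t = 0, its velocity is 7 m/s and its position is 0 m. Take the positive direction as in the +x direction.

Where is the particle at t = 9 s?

On each constant-a segment, Δv = aΔt and Δx = v₀Δt + ½aΔt²; chain segment to segment.
0–2 s: v starts 7 m/s; Δx = 7·2 + ½·-11·2² = -8 m; v ends -15 m/s.
2–6 s: v starts -15 m/s; Δx = -15·4 + ½·6·4² = -12 m; v ends 9 m/s.
6–9 s: v starts 9 m/s; Δx = 9·3 + ½·-7·3² = -4.5 m; v ends -12 m/s.
x(9) = 0 + Σ Δx = -24.5 m.

-24.5 m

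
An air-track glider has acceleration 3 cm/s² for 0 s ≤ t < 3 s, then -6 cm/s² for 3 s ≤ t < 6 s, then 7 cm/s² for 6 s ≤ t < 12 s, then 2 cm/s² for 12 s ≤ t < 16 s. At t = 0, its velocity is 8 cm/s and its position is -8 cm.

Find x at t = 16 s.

On each constant-a segment, Δv = aΔt and Δx = v₀Δt + ½aΔt²; chain segment to segment.
0–3 s: v starts 8 cm/s; Δx = 8·3 + ½·3·3² = 37.5 cm; v ends 17 cm/s.
3–6 s: v starts 17 cm/s; Δx = 17·3 + ½·-6·3² = 24 cm; v ends -1 cm/s.
6–12 s: v starts -1 cm/s; Δx = -1·6 + ½·7·6² = 120 cm; v ends 41 cm/s.
12–16 s: v starts 41 cm/s; Δx = 41·4 + ½·2·4² = 180 cm; v ends 49 cm/s.
x(16) = -8 + Σ Δx = 353.5 cm.

353.5 cm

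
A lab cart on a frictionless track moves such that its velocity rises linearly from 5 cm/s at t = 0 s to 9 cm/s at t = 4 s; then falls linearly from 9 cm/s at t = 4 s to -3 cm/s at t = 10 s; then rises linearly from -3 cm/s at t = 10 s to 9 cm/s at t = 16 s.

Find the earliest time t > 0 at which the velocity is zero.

t = 8.5 s

v changes sign on 4–10 s (from 9 to -3); the graph is linear there, so v = 0 at t = 4 + (-9)·(10 − 4)/(-3 − 9) = 8.5 s.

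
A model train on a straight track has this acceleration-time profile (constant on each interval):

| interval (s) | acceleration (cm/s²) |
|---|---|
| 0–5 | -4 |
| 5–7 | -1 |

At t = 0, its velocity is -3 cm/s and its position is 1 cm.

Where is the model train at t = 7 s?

On each constant-a segment, Δv = aΔt and Δx = v₀Δt + ½aΔt²; chain segment to segment.
0–5 s: v starts -3 cm/s; Δx = -3·5 + ½·-4·5² = -65 cm; v ends -23 cm/s.
5–7 s: v starts -23 cm/s; Δx = -23·2 + ½·-1·2² = -48 cm; v ends -25 cm/s.
x(7) = 1 + Σ Δx = -112 cm.

-112 cm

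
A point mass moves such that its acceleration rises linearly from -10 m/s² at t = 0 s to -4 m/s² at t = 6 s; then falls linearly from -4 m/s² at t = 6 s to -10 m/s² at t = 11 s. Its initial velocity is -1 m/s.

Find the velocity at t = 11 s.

-78 m/s

Δv equals the area under the a-t graph; then v = v₀ + Δv.
0–6 s: ½(-10 + -4)(6) = -42 m/s
6–11 s: ½(-4 + -10)(5) = -35 m/s
Δv = -77 m/s, so v(11) = -1 + (-77) = -78 m/s.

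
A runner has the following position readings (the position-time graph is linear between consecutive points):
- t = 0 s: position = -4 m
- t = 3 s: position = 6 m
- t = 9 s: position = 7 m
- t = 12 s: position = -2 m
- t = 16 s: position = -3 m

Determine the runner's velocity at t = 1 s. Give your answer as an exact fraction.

10/3 m/s

Velocity is the slope of the x-t graph on 0–3 s: (6 − -4)/(3 − 0) = 10/3 m/s.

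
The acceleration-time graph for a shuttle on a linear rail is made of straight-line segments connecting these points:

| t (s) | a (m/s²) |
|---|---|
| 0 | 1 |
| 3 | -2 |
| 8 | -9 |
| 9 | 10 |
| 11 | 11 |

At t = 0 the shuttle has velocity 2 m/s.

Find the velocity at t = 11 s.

-5.5 m/s

Δv equals the area under the a-t graph; then v = v₀ + Δv.
0–3 s: ½(1 + -2)(3) = -1.5 m/s
3–8 s: ½(-2 + -9)(5) = -27.5 m/s
8–9 s: ½(-9 + 10)(1) = 0.5 m/s
9–11 s: ½(10 + 11)(2) = 21 m/s
Δv = -7.5 m/s, so v(11) = 2 + (-7.5) = -5.5 m/s.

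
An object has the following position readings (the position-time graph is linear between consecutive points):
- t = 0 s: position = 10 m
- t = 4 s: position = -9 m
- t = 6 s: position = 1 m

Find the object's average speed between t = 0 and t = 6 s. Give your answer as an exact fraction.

29/6 m/s

Average speed = (total path length)/(elapsed time); on a piecewise-linear x-t graph the path length is Σ|Δx|.
0–4 s: |Δx| = |-9 − 10| = 19 m
4–6 s: |Δx| = |1 − -9| = 10 m
Total path = 29 m; average speed = 29/6 = 29/6 m/s.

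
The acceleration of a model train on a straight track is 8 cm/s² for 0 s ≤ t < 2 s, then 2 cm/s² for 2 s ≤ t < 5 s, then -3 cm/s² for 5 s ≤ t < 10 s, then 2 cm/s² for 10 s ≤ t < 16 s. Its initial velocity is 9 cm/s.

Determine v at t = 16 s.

28 cm/s

Δv equals the area under the a-t graph; then v = v₀ + Δv.
0–2 s: 8 × 2 = 16 cm/s
2–5 s: 2 × 3 = 6 cm/s
5–10 s: -3 × 5 = -15 cm/s
10–16 s: 2 × 6 = 12 cm/s
Δv = 19 cm/s, so v(16) = 9 + (19) = 28 cm/s.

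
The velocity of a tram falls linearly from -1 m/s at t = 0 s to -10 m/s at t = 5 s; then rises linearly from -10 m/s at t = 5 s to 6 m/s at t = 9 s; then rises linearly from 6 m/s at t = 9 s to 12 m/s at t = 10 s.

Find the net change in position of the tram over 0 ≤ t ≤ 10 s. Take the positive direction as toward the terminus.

-26.5 m

Displacement is the signed area under the v-t curve.
0–5 s: ½(-1 + -10)(5) = -27.5 m
5–9 s: ½(-10 + 6)(4) = -8 m
9–10 s: ½(6 + 12)(1) = 9 m
Net displacement = -26.5 m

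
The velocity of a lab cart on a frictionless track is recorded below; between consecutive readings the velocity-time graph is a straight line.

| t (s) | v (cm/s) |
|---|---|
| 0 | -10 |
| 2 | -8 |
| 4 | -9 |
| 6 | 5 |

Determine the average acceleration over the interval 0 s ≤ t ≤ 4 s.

0.25 cm/s²

Average acceleration = Δv/Δt = (-9 − -10)/(4 − 0) = 0.25 cm/s².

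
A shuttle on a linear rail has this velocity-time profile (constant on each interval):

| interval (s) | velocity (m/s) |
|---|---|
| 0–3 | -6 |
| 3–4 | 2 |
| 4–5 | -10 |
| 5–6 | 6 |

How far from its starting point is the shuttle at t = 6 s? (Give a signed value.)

Net displacement equals the area under the velocity-time graph (areas below the axis count negative).
0–3 s: -6 × 3 = -18 m
3–4 s: 2 × 1 = 2 m
4–5 s: -10 × 1 = -10 m
5–6 s: 6 × 1 = 6 m
Net displacement = -20 m

-20 m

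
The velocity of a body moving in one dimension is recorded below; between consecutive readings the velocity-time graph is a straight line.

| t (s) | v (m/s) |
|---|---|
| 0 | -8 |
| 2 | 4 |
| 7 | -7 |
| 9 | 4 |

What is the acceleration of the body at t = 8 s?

5.5 m/s²

Acceleration is the slope of the v-t graph on 7–9 s: (4 − -7)/(9 − 7) = 5.5 m/s².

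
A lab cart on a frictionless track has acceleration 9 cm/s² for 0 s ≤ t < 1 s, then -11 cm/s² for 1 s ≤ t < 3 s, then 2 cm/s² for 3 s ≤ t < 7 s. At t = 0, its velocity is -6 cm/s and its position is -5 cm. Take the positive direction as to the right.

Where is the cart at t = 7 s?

On each constant-a segment, Δv = aΔt and Δx = v₀Δt + ½aΔt²; chain segment to segment.
0–1 s: v starts -6 cm/s; Δx = -6·1 + ½·9·1² = -1.5 cm; v ends 3 cm/s.
1–3 s: v starts 3 cm/s; Δx = 3·2 + ½·-11·2² = -16 cm; v ends -19 cm/s.
3–7 s: v starts -19 cm/s; Δx = -19·4 + ½·2·4² = -60 cm; v ends -11 cm/s.
x(7) = -5 + Σ Δx = -82.5 cm.

-82.5 cm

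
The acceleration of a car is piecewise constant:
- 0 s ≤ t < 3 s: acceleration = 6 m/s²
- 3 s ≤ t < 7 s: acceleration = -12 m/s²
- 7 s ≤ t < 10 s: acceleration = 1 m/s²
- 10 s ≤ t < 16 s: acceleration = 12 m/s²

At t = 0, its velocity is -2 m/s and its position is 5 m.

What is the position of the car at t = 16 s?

On each constant-a segment, Δv = aΔt and Δx = v₀Δt + ½aΔt²; chain segment to segment.
0–3 s: v starts -2 m/s; Δx = -2·3 + ½·6·3² = 21 m; v ends 16 m/s.
3–7 s: v starts 16 m/s; Δx = 16·4 + ½·-12·4² = -32 m; v ends -32 m/s.
7–10 s: v starts -32 m/s; Δx = -32·3 + ½·1·3² = -91.5 m; v ends -29 m/s.
10–16 s: v starts -29 m/s; Δx = -29·6 + ½·12·6² = 42 m; v ends 43 m/s.
x(16) = 5 + Σ Δx = -55.5 m.

-55.5 m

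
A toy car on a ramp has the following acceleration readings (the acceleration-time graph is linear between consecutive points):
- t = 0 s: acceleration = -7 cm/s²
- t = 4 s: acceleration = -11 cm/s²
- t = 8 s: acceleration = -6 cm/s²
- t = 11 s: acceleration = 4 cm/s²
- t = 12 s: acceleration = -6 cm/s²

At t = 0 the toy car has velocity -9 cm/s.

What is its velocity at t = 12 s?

Δv equals the area under the a-t graph; then v = v₀ + Δv.
0–4 s: ½(-7 + -11)(4) = -36 cm/s
4–8 s: ½(-11 + -6)(4) = -34 cm/s
8–11 s: ½(-6 + 4)(3) = -3 cm/s
11–12 s: ½(4 + -6)(1) = -1 cm/s
Δv = -74 cm/s, so v(12) = -9 + (-74) = -83 cm/s.

-83 cm/s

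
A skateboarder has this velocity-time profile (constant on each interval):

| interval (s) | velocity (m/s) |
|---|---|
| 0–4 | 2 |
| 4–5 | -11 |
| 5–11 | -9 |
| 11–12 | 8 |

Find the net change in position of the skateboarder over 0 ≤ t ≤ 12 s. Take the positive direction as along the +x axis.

-49 m

Displacement is the signed area under the v-t curve.
0–4 s: 2 × 4 = 8 m
4–5 s: -11 × 1 = -11 m
5–11 s: -9 × 6 = -54 m
11–12 s: 8 × 1 = 8 m
Net displacement = -49 m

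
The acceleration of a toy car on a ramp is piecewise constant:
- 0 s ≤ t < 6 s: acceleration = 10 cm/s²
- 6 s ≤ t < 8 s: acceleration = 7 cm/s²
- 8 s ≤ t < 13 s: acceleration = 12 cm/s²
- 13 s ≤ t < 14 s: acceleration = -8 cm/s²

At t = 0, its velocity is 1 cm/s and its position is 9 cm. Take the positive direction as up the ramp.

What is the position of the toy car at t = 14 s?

On each constant-a segment, Δv = aΔt and Δx = v₀Δt + ½aΔt²; chain segment to segment.
0–6 s: v starts 1 cm/s; Δx = 1·6 + ½·10·6² = 186 cm; v ends 61 cm/s.
6–8 s: v starts 61 cm/s; Δx = 61·2 + ½·7·2² = 136 cm; v ends 75 cm/s.
8–13 s: v starts 75 cm/s; Δx = 75·5 + ½·12·5² = 525 cm; v ends 135 cm/s.
13–14 s: v starts 135 cm/s; Δx = 135·1 + ½·-8·1² = 131 cm; v ends 127 cm/s.
x(14) = 9 + Σ Δx = 987 cm.

987 cm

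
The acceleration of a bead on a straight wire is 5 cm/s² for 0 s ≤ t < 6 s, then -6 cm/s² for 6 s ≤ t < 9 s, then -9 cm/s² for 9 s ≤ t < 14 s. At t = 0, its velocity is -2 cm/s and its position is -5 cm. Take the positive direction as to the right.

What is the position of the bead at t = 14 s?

On each constant-a segment, Δv = aΔt and Δx = v₀Δt + ½aΔt²; chain segment to segment.
0–6 s: v starts -2 cm/s; Δx = -2·6 + ½·5·6² = 78 cm; v ends 28 cm/s.
6–9 s: v starts 28 cm/s; Δx = 28·3 + ½·-6·3² = 57 cm; v ends 10 cm/s.
9–14 s: v starts 10 cm/s; Δx = 10·5 + ½·-9·5² = -62.5 cm; v ends -35 cm/s.
x(14) = -5 + Σ Δx = 67.5 cm.

67.5 cm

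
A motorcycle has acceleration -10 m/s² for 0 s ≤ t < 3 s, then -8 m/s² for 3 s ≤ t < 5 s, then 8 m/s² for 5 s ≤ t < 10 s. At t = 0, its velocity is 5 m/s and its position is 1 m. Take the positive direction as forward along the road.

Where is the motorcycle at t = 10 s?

On each constant-a segment, Δv = aΔt and Δx = v₀Δt + ½aΔt²; chain segment to segment.
0–3 s: v starts 5 m/s; Δx = 5·3 + ½·-10·3² = -30 m; v ends -25 m/s.
3–5 s: v starts -25 m/s; Δx = -25·2 + ½·-8·2² = -66 m; v ends -41 m/s.
5–10 s: v starts -41 m/s; Δx = -41·5 + ½·8·5² = -105 m; v ends -1 m/s.
x(10) = 1 + Σ Δx = -200 m.

-200 m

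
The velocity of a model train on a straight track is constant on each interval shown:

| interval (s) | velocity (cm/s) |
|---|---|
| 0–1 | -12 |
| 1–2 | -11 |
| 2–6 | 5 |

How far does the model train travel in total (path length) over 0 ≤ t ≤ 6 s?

43 cm

Distance (not displacement) is the total path length: add the absolute areas under v-t.
0–1 s: |-12| × 1 = 12 cm
1–2 s: |-11| × 1 = 11 cm
2–6 s: |5| × 4 = 20 cm
Total distance = 43 cm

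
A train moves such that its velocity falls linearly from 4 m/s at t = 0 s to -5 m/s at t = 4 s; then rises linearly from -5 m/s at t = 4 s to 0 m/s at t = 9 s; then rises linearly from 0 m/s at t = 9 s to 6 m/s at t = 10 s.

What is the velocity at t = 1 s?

On 0–4 s the graph is linear from 4 to -5 m/s: v(1) = 4 + (-5 − 4)·(1 − 0)/(4 − 0) = 1.75 m/s.

1.75 m/s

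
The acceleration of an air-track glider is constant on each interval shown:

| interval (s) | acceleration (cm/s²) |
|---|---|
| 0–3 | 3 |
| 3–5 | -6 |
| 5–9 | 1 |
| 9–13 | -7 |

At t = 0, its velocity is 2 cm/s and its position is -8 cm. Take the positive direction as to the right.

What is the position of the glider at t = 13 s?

-18.5 cm

On each constant-a segment, Δv = aΔt and Δx = v₀Δt + ½aΔt²; chain segment to segment.
0–3 s: v starts 2 cm/s; Δx = 2·3 + ½·3·3² = 19.5 cm; v ends 11 cm/s.
3–5 s: v starts 11 cm/s; Δx = 11·2 + ½·-6·2² = 10 cm; v ends -1 cm/s.
5–9 s: v starts -1 cm/s; Δx = -1·4 + ½·1·4² = 4 cm; v ends 3 cm/s.
9–13 s: v starts 3 cm/s; Δx = 3·4 + ½·-7·4² = -44 cm; v ends -25 cm/s.
x(13) = -8 + Σ Δx = -18.5 cm.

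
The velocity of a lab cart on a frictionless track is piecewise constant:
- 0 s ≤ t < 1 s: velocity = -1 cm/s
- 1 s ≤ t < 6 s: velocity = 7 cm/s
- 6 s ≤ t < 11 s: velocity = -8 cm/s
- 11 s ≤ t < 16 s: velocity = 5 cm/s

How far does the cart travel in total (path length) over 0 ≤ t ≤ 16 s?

101 cm

Distance (not displacement) is the total path length: add the absolute areas under v-t.
0–1 s: |-1| × 1 = 1 cm
1–6 s: |7| × 5 = 35 cm
6–11 s: |-8| × 5 = 40 cm
11–16 s: |5| × 5 = 25 cm
Total distance = 101 cm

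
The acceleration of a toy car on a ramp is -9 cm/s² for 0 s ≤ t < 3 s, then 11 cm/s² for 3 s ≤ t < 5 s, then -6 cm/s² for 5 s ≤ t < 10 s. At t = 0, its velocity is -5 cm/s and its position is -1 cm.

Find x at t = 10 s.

On each constant-a segment, Δv = aΔt and Δx = v₀Δt + ½aΔt²; chain segment to segment.
0–3 s: v starts -5 cm/s; Δx = -5·3 + ½·-9·3² = -55.5 cm; v ends -32 cm/s.
3–5 s: v starts -32 cm/s; Δx = -32·2 + ½·11·2² = -42 cm; v ends -10 cm/s.
5–10 s: v starts -10 cm/s; Δx = -10·5 + ½·-6·5² = -125 cm; v ends -40 cm/s.
x(10) = -1 + Σ Δx = -223.5 cm.

-223.5 cm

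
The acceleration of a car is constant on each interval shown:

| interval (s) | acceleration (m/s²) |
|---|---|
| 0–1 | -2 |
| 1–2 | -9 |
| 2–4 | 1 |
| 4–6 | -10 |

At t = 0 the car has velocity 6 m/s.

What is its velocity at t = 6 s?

Δv equals the area under the a-t graph; then v = v₀ + Δv.
0–1 s: -2 × 1 = -2 m/s
1–2 s: -9 × 1 = -9 m/s
2–4 s: 1 × 2 = 2 m/s
4–6 s: -10 × 2 = -20 m/s
Δv = -29 m/s, so v(6) = 6 + (-29) = -23 m/s.

-23 m/s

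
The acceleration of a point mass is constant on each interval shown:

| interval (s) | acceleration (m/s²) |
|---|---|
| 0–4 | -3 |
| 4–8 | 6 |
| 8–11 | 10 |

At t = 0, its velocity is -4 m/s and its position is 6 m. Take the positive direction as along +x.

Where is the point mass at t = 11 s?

On each constant-a segment, Δv = aΔt and Δx = v₀Δt + ½aΔt²; chain segment to segment.
0–4 s: v starts -4 m/s; Δx = -4·4 + ½·-3·4² = -40 m; v ends -16 m/s.
4–8 s: v starts -16 m/s; Δx = -16·4 + ½·6·4² = -16 m; v ends 8 m/s.
8–11 s: v starts 8 m/s; Δx = 8·3 + ½·10·3² = 69 m; v ends 38 m/s.
x(11) = 6 + Σ Δx = 19 m.

19 m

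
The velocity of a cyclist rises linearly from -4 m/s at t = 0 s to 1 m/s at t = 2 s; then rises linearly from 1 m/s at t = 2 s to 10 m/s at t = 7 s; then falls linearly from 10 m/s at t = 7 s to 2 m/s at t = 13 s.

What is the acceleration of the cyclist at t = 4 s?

1.8 m/s²

Acceleration is the slope of the v-t graph on 2–7 s: (10 − 1)/(7 − 2) = 1.8 m/s².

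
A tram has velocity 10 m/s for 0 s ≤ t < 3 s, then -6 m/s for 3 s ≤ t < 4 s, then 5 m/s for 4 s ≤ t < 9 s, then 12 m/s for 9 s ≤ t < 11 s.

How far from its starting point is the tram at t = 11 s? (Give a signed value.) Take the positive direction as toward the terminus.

Displacement is the signed area under the v-t curve.
0–3 s: 10 × 3 = 30 m
3–4 s: -6 × 1 = -6 m
4–9 s: 5 × 5 = 25 m
9–11 s: 12 × 2 = 24 m
Net displacement = 73 m

73 m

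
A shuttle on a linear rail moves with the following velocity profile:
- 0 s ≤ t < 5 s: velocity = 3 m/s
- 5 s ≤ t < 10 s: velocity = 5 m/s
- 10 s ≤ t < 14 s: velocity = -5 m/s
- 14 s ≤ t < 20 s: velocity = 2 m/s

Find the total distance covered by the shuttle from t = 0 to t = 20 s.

72 m

Distance (not displacement) is the total path length: add the absolute areas under v-t.
0–5 s: |3| × 5 = 15 m
5–10 s: |5| × 5 = 25 m
10–14 s: |-5| × 4 = 20 m
14–20 s: |2| × 6 = 12 m
Total distance = 72 m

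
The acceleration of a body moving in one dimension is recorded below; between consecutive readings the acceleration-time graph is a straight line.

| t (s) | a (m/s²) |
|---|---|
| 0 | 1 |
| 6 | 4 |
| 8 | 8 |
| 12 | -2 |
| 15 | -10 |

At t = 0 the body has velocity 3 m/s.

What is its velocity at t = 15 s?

24 m/s

Δv equals the area under the a-t graph; then v = v₀ + Δv.
0–6 s: ½(1 + 4)(6) = 15 m/s
6–8 s: ½(4 + 8)(2) = 12 m/s
8–12 s: ½(8 + -2)(4) = 12 m/s
12–15 s: ½(-2 + -10)(3) = -18 m/s
Δv = 21 m/s, so v(15) = 3 + (21) = 24 m/s.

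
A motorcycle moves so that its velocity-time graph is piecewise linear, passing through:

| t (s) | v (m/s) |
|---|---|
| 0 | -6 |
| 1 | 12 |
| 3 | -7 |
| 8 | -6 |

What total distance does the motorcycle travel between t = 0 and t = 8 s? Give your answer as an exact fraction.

1811/38 m

Distance (not displacement) is the total path length: add the absolute areas under v-t.
0–1 s: v = 0 at t = 1/3 s; triangle areas 1 + 4 = 5 m
1–3 s: v = 0 at t = 43/19 s; triangle areas 144/19 + 49/19 = 193/19 m
3–8 s: |½(-7 + -6)(5)| = 32.5 m
Total distance = 1811/38 m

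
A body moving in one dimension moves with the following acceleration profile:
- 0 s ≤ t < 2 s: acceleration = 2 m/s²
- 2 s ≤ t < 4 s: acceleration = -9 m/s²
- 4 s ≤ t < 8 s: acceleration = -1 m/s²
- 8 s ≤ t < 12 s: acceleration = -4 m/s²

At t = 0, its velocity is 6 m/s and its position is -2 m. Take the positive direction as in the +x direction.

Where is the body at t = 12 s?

On each constant-a segment, Δv = aΔt and Δx = v₀Δt + ½aΔt²; chain segment to segment.
0–2 s: v starts 6 m/s; Δx = 6·2 + ½·2·2² = 16 m; v ends 10 m/s.
2–4 s: v starts 10 m/s; Δx = 10·2 + ½·-9·2² = 2 m; v ends -8 m/s.
4–8 s: v starts -8 m/s; Δx = -8·4 + ½·-1·4² = -40 m; v ends -12 m/s.
8–12 s: v starts -12 m/s; Δx = -12·4 + ½·-4·4² = -80 m; v ends -28 m/s.
x(12) = -2 + Σ Δx = -104 m.

-104 m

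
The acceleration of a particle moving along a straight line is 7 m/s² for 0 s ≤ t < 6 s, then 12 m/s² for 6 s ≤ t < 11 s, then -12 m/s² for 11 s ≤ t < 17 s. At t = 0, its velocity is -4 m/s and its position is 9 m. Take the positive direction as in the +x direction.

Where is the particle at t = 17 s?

On each constant-a segment, Δv = aΔt and Δx = v₀Δt + ½aΔt²; chain segment to segment.
0–6 s: v starts -4 m/s; Δx = -4·6 + ½·7·6² = 102 m; v ends 38 m/s.
6–11 s: v starts 38 m/s; Δx = 38·5 + ½·12·5² = 340 m; v ends 98 m/s.
11–17 s: v starts 98 m/s; Δx = 98·6 + ½·-12·6² = 372 m; v ends 26 m/s.
x(17) = 9 + Σ Δx = 823 m.

823 m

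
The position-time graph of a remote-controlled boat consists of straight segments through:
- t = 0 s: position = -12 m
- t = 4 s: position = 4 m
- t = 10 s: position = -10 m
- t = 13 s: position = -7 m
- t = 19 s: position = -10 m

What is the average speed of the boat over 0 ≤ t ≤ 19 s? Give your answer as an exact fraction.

Average speed = (total path length)/(elapsed time); on a piecewise-linear x-t graph the path length is Σ|Δx|.
0–4 s: |Δx| = |4 − -12| = 16 m
4–10 s: |Δx| = |-10 − 4| = 14 m
10–13 s: |Δx| = |-7 − -10| = 3 m
13–19 s: |Δx| = |-10 − -7| = 3 m
Total path = 36 m; average speed = 36/19 = 36/19 m/s.

36/19 m/s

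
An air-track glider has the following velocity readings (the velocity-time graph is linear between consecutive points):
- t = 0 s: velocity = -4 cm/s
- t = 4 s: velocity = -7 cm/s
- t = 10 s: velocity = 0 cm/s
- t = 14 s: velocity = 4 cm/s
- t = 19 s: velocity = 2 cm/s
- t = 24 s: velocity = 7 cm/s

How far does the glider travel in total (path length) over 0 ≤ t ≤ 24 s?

Distance (not displacement) is the total path length: add the absolute areas under v-t.
0–4 s: |½(-4 + -7)(4)| = 22 cm
4–10 s: |½(-7 + 0)(6)| = 21 cm
10–14 s: |½(0 + 4)(4)| = 8 cm
14–19 s: |½(4 + 2)(5)| = 15 cm
19–24 s: |½(2 + 7)(5)| = 22.5 cm
Total distance = 88.5 cm

88.5 cm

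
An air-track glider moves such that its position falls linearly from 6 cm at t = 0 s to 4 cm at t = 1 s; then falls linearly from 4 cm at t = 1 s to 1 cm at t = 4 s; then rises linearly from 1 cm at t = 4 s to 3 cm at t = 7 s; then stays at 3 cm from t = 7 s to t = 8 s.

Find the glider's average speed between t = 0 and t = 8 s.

0.875 cm/s

Average speed = (total path length)/(elapsed time); on a piecewise-linear x-t graph the path length is Σ|Δx|.
0–1 s: |Δx| = |4 − 6| = 2 cm
1–4 s: |Δx| = |1 − 4| = 3 cm
4–7 s: |Δx| = |3 − 1| = 2 cm
7–8 s: |Δx| = |3 − 3| = 0 cm
Total path = 7 cm; average speed = 7/8 = 0.875 cm/s.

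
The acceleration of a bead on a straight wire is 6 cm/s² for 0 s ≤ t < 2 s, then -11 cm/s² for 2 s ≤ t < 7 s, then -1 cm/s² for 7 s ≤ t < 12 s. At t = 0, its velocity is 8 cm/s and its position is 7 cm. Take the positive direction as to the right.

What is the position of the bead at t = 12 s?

On each constant-a segment, Δv = aΔt and Δx = v₀Δt + ½aΔt²; chain segment to segment.
0–2 s: v starts 8 cm/s; Δx = 8·2 + ½·6·2² = 28 cm; v ends 20 cm/s.
2–7 s: v starts 20 cm/s; Δx = 20·5 + ½·-11·5² = -37.5 cm; v ends -35 cm/s.
7–12 s: v starts -35 cm/s; Δx = -35·5 + ½·-1·5² = -187.5 cm; v ends -40 cm/s.
x(12) = 7 + Σ Δx = -190 cm.

-190 cm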